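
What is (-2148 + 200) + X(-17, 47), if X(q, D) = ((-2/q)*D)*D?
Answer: -28698/17 ≈ -1688.1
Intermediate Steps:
X(q, D) = -2*D**2/q (X(q, D) = (-2*D/q)*D = -2*D**2/q)
(-2148 + 200) + X(-17, 47) = (-2148 + 200) - 2*47**2/(-17) = -1948 - 2*2209*(-1/17) = -1948 + 4418/17 = -28698/17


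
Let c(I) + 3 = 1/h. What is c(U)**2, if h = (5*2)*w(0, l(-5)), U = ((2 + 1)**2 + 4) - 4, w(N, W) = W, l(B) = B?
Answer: 22801/2500 ≈ 9.1204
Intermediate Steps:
U = 9 (U = (3**2 + 4) - 4 = (9 + 4) - 4 = 13 - 4 = 9)
h = -50 (h = (5*2)*(-5) = 10*(-5) = -50)
c(I) = -151/50 (c(I) = -3 + 1/(-50) = -3 - 1/50 = -151/50)
c(U)**2 = (-151/50)**2 = 22801/2500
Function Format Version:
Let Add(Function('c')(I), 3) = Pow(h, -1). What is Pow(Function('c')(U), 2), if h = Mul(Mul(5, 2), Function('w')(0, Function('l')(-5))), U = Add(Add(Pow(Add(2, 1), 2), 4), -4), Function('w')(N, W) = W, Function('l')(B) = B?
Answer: Rational(22801, 2500) ≈ 9.1204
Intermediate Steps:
U = 9 (U = Add(Add(Pow(3, 2), 4), -4) = Add(Add(9, 4), -4) = Add(13, -4) = 9)
h = -50 (h = Mul(Mul(5, 2), -5) = Mul(10, -5) = -50)
Function('c')(I) = Rational(-151, 50) (Function('c')(I) = Add(-3, Pow(-50, -1)) = Add(-3, Rational(-1, 50)) = Rational(-151, 50))
Pow(Function('c')(U), 2) = Pow(Rational(-151, 50), 2) = Rational(22801, 2500)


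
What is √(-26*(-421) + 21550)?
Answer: 4*√2031 ≈ 180.27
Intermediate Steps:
√(-26*(-421) + 21550) = √(10946 + 21550) = √32496 = 4*√2031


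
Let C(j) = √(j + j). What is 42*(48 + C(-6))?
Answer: 2016 + 84*I*√3 ≈ 2016.0 + 145.49*I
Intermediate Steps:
C(j) = √2*√j (C(j) = √(2*j) = √2*√j)
42*(48 + C(-6)) = 42*(48 + √2*√(-6)) = 42*(48 + √2*(I*√6)) = 42*(48 + 2*I*√3) = 2016 + 84*I*√3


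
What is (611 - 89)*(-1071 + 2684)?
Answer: 841986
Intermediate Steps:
(611 - 89)*(-1071 + 2684) = 522*1613 = 841986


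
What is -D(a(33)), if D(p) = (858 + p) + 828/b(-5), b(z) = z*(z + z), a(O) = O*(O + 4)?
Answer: -52389/25 ≈ -2095.6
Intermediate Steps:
a(O) = O*(4 + O)
b(z) = 2*z² (b(z) = z*(2*z) = 2*z²)
D(p) = 21864/25 + p (D(p) = (858 + p) + 828/((2*(-5)²)) = (858 + p) + 828/((2*25)) = (858 + p) + 828/50 = (858 + p) + 828*(1/50) = (858 + p) + 414/25 = 21864/25 + p)
-D(a(33)) = -(21864/25 + 33*(4 + 33)) = -(21864/25 + 33*37) = -(21864/25 + 1221) = -1*52389/25 = -52389/25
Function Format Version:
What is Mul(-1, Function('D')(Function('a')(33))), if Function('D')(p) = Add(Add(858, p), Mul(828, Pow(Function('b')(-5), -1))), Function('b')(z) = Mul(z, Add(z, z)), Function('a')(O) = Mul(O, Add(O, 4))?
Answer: Rational(-52389, 25) ≈ -2095.6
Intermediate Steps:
Function('a')(O) = Mul(O, Add(4, O))
Function('b')(z) = Mul(2, Pow(z, 2)) (Function('b')(z) = Mul(z, Mul(2, z)) = Mul(2, Pow(z, 2)))
Function('D')(p) = Add(Rational(21864, 25), p) (Function('D')(p) = Add(Add(858, p), Mul(828, Pow(Mul(2, Pow(-5, 2)), -1))) = Add(Add(858, p), Mul(828, Pow(Mul(2, 25), -1))) = Add(Add(858, p), Mul(828, Pow(50, -1))) = Add(Add(858, p), Mul(828, Rational(1, 50))) = Add(Add(858, p), Rational(414, 25)) = Add(Rational(21864, 25), p))
Mul(-1, Function('D')(Function('a')(33))) = Mul(-1, Add(Rational(21864, 25), Mul(33, Add(4, 33)))) = Mul(-1, Add(Rational(21864, 25), Mul(33, 37))) = Mul(-1, Add(Rational(21864, 25), 1221)) = Mul(-1, Rational(52389, 25)) = Rational(-52389, 25)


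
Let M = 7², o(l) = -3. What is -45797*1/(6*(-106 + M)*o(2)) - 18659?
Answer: -19189931/1026 ≈ -18704.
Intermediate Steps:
M = 49
-45797*1/(6*(-106 + M)*o(2)) - 18659 = -45797*(-1/(18*(-106 + 49))) - 18659 = -45797/((-18*(-57))) - 18659 = -45797/1026 - 18659 = -19189931/1026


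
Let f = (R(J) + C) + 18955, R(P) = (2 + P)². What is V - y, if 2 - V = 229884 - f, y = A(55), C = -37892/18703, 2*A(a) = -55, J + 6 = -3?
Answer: -7887149587/37406 ≈ -2.1085e+5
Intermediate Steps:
J = -9 (J = -6 - 3 = -9)
A(a) = -55/2 (A(a) = (½)*(-55) = -55/2)
C = -37892/18703 (C = -37892*1/18703 = -37892/18703 ≈ -2.0260)
y = -55/2 ≈ -27.500
f = 355393920/18703 (f = ((2 - 9)² - 37892/18703) + 18955 = ((-7)² - 37892/18703) + 18955 = (49 - 37892/18703) + 18955 = 878555/18703 + 18955 = 355393920/18703 ≈ 19002.)
V = -3944089126/18703 (V = 2 - (229884 - 1*355393920/18703) = 2 - (229884 - 355393920/18703) = 2 - 1*3944126532/18703 = 2 - 3944126532/18703 = -3944089126/18703 ≈ -2.1088e+5)
V - y = -3944089126/18703 - 1*(-55/2) = -3944089126/18703 + 55/2 = -7887149587/37406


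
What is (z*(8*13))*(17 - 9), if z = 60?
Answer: 49920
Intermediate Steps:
(z*(8*13))*(17 - 9) = (60*(8*13))*(17 - 9) = (60*104)*8 = 6240*8 = 49920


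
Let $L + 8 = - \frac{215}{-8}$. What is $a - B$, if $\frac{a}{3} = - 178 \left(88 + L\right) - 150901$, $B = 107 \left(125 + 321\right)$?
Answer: $- \frac{2229985}{4} \approx -5.575 \cdot 10^{5}$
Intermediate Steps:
$L = \frac{151}{8}$ ($L = -8 - \frac{215}{-8} = -8 - - \frac{215}{8} = -8 + \frac{215}{8} = \frac{151}{8} \approx 18.875$)
$B = 47722$ ($B = 107 \cdot 446 = 47722$)
$a = - \frac{2039097}{4}$ ($a = 3 \left(- 178 \left(88 + \frac{151}{8}\right) - 150901\right) = 3 \left(\left(-178\right) \frac{855}{8} - 150901\right) = 3 \left(- \frac{76095}{4} - 150901\right) = 3 \left(- \frac{679699}{4}\right) = - \frac{2039097}{4} \approx -5.0977 \cdot 10^{5}$)
$a - B = - \frac{2039097}{4} - 47722 = - \frac{2229985}{4}$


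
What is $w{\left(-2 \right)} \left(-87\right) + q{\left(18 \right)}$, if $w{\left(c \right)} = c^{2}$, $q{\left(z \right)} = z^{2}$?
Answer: $-24$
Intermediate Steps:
$w{\left(-2 \right)} \left(-87\right) + q{\left(18 \right)} = \left(-2\right)^{2} \left(-87\right) + 18^{2} = 4 \left(-87\right) + 324 = -348 + 324 = -24$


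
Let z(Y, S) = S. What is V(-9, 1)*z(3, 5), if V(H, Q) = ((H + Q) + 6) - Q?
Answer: -15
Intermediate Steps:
V(H, Q) = 6 + H (V(H, Q) = (6 + H + Q) - Q = 6 + H)
V(-9, 1)*z(3, 5) = (6 - 9)*5 = -3*5 = -15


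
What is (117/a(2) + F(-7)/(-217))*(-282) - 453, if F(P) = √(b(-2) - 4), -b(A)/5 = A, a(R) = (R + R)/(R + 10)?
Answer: -99435 + 282*√6/217 ≈ -99432.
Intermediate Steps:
a(R) = 2*R/(10 + R) (a(R) = (2*R)/(10 + R) = 2*R/(10 + R))
b(A) = -5*A
F(P) = √6 (F(P) = √(-5*(-2) - 4) = √(10 - 4) = √6)
(117/a(2) + F(-7)/(-217))*(-282) - 453 = (117/((2*2/(10 + 2))) + √6/(-217))*(-282) - 453 = (117/((2*2/12)) + √6*(-1/217))*(-282) - 453 = (117/((2*2*(1/12))) - √6/217)*(-282) - 453 = (117/(⅓) - √6/217)*(-282) - 453 = (117*3 - √6/217)*(-282) - 453 = (351 - √6/217)*(-282) - 453 = (-98982 + 282*√6/217) - 453 = -99435 + 282*√6/217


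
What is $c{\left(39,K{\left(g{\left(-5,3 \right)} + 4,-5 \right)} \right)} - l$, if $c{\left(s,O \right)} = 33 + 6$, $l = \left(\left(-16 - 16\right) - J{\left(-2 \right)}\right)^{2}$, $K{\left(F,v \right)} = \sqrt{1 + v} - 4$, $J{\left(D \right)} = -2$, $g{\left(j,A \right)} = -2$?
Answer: $-861$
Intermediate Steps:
$K{\left(F,v \right)} = -4 + \sqrt{1 + v}$
$l = 900$ ($l = \left(\left(-16 - 16\right) - -2\right)^{2} = \left(\left(-16 - 16\right) + 2\right)^{2} = \left(-32 + 2\right)^{2} = \left(-30\right)^{2} = 900$)
$c{\left(s,O \right)} = 39$
$c{\left(39,K{\left(g{\left(-5,3 \right)} + 4,-5 \right)} \right)} - l = 39 - 900 = -861$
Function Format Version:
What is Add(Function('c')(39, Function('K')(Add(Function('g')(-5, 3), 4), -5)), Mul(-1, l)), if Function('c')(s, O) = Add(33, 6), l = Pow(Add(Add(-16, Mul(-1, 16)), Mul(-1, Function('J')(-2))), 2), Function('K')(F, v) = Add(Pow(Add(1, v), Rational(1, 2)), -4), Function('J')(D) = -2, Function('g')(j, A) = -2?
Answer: -861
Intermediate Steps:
Function('K')(F, v) = Add(-4, Pow(Add(1, v), Rational(1, 2)))
l = 900 (l = Pow(Add(Add(-16, Mul(-1, 16)), Mul(-1, -2)), 2) = Pow(Add(Add(-16, -16), 2), 2) = Pow(Add(-32, 2), 2) = Pow(-30, 2) = 900)
Function('c')(s, O) = 39
Add(Function('c')(39, Function('K')(Add(Function('g')(-5, 3), 4), -5)), Mul(-1, l)) = Add(39, Mul(-1, 900)) = Add(39, -900) = -861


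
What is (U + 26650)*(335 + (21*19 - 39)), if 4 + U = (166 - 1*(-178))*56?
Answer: 31907450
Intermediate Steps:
U = 19260 (U = -4 + (166 - 1*(-178))*56 = -4 + (166 + 178)*56 = -4 + 344*56 = -4 + 19264 = 19260)
(U + 26650)*(335 + (21*19 - 39)) = (19260 + 26650)*(335 + (21*19 - 39)) = 45910*(335 + (399 - 39)) = 45910*(335 + 360) = 45910*695 = 31907450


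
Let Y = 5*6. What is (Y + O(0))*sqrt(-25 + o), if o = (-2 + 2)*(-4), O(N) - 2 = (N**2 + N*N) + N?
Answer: 160*I ≈ 160.0*I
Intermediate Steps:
O(N) = 2 + N + 2*N**2 (O(N) = 2 + ((N**2 + N*N) + N) = 2 + ((N**2 + N**2) + N) = 2 + (2*N**2 + N) = 2 + (N + 2*N**2) = 2 + N + 2*N**2)
Y = 30
o = 0 (o = 0*(-4) = 0)
(Y + O(0))*sqrt(-25 + o) = (30 + (2 + 0 + 2*0**2))*sqrt(-25 + 0) = (30 + (2 + 0 + 2*0))*sqrt(-25) = (30 + (2 + 0 + 0))*(5*I) = (30 + 2)*(5*I) = 32*(5*I) = 160*I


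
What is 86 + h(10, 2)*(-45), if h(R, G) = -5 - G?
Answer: 401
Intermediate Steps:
86 + h(10, 2)*(-45) = 86 + (-5 - 1*2)*(-45) = 86 + (-5 - 2)*(-45) = 86 - 7*(-45) = 86 + 315 = 401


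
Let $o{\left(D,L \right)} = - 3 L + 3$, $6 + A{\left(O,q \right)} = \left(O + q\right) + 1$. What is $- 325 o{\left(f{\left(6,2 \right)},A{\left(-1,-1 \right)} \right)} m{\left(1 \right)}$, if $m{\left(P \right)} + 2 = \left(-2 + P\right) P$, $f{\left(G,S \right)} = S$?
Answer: $23400$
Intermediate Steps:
$A{\left(O,q \right)} = -5 + O + q$ ($A{\left(O,q \right)} = -6 + \left(\left(O + q\right) + 1\right) = -6 + \left(1 + O + q\right) = -5 + O + q$)
$m{\left(P \right)} = -2 + P \left(-2 + P\right)$ ($m{\left(P \right)} = -2 + \left(-2 + P\right) P = -2 + P \left(-2 + P\right)$)
$o{\left(D,L \right)} = 3 - 3 L$
$- 325 o{\left(f{\left(6,2 \right)},A{\left(-1,-1 \right)} \right)} m{\left(1 \right)} = - 325 \left(3 - 3 \left(-5 - 1 - 1\right)\right) \left(-2 + 1^{2} - 2\right) = - 325 \left(3 - -21\right) \left(-2 + 1 - 2\right) = - 325 \left(3 + 21\right) \left(-3\right) = - 325 \cdot 24 \left(-3\right) = \left(-325\right) \left(-72\right) = 23400$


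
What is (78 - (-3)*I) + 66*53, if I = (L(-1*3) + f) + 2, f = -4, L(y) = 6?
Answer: 3588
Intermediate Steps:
I = 4 (I = (6 - 4) + 2 = 2 + 2 = 4)
(78 - (-3)*I) + 66*53 = (78 - (-3)*4) + 66*53 = (78 - 1*(-12)) + 3498 = (78 + 12) + 3498 = 90 + 3498 = 3588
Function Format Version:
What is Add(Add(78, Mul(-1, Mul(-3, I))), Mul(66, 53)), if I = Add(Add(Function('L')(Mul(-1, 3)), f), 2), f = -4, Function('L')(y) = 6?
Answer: 3588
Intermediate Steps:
I = 4 (I = Add(Add(6, -4), 2) = Add(2, 2) = 4)
Add(Add(78, Mul(-1, Mul(-3, I))), Mul(66, 53)) = Add(Add(78, Mul(-1, Mul(-3, 4))), Mul(66, 53)) = Add(Add(78, Mul(-1, -12)), 3498) = Add(Add(78, 12), 3498) = Add(90, 3498) = 3588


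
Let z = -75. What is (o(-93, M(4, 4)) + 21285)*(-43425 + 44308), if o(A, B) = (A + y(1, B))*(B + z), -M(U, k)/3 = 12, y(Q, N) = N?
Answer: 31438332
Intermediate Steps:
M(U, k) = -36 (M(U, k) = -3*12 = -36)
o(A, B) = (-75 + B)*(A + B) (o(A, B) = (A + B)*(B - 75) = (A + B)*(-75 + B) = (-75 + B)*(A + B))
(o(-93, M(4, 4)) + 21285)*(-43425 + 44308) = (((-36)² - 75*(-93) - 75*(-36) - 93*(-36)) + 21285)*(-43425 + 44308) = ((1296 + 6975 + 2700 + 3348) + 21285)*883 = (14319 + 21285)*883 = 35604*883 = 31438332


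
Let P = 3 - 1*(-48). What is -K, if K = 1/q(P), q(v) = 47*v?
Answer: -1/2397 ≈ -0.00041719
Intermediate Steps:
P = 51 (P = 3 + 48 = 51)
K = 1/2397 (K = 1/(47*51) = 1/2397 ≈ 0.00041719)
-K = -1*1/2397 = -1/2397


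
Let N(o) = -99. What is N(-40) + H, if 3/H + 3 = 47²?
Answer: -218391/2206 ≈ -98.999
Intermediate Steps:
H = 3/2206 (H = 3/(-3 + 47²) = 3/(-3 + 2209) = 3/2206 ≈ 0.0013599)
N(-40) + H = -99 + 3/2206 = -218391/2206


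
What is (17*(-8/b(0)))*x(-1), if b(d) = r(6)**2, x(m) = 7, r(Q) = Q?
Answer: -238/9 ≈ -26.444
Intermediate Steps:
b(d) = 36 (b(d) = 6**2 = 36)
(17*(-8/b(0)))*x(-1) = (17*(-8/36))*7 = (17*((1/36)*(-8)))*7 = (17*(-2/9))*7 = -34/9*7 = -238/9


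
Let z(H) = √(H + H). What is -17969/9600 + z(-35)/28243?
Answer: -17969/9600 + I*√70/28243 ≈ -1.8718 + 0.00029624*I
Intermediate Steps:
z(H) = √2*√H (z(H) = √(2*H) = √2*√H)
-17969/9600 + z(-35)/28243 = -17969/9600 + (√2*√(-35))/28243 = -17969*1/9600 + (√2*(I*√35))*(1/28243) = -17969/9600 + (I*√70)*(1/28243) = -17969/9600 + I*√70/28243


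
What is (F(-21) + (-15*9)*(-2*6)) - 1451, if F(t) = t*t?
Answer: 610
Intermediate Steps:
F(t) = t²
(F(-21) + (-15*9)*(-2*6)) - 1451 = ((-21)² + (-15*9)*(-2*6)) - 1451 = (441 - 135*(-12)) - 1451 = (441 + 1620) - 1451 = 2061 - 1451 = 610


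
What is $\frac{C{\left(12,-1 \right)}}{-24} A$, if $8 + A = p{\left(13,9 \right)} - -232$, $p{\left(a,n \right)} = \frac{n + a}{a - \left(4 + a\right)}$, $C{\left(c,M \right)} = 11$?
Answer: $- \frac{4807}{48} \approx -100.15$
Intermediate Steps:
$p{\left(a,n \right)} = - \frac{a}{4} - \frac{n}{4}$ ($p{\left(a,n \right)} = \frac{a + n}{-4} = \left(a + n\right) \left(- \frac{1}{4}\right) = - \frac{a}{4} - \frac{n}{4}$)
$A = \frac{437}{2}$ ($A = -8 - - \frac{453}{2} = -8 + \left(\left(- \frac{13}{4} - \frac{9}{4}\right) + 232\right) = -8 + \left(- \frac{11}{2} + 232\right) = -8 + \frac{453}{2} = \frac{437}{2} \approx 218.5$)
$\frac{C{\left(12,-1 \right)}}{-24} A = \frac{11}{-24} \cdot \frac{437}{2} = 11 \left(- \frac{1}{24}\right) \frac{437}{2} = \left(- \frac{11}{24}\right) \frac{437}{2} = - \frac{4807}{48}$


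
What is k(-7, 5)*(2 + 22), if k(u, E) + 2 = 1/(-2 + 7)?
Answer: -216/5 ≈ -43.200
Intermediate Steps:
k(u, E) = -9/5 (k(u, E) = -2 + 1/(-2 + 7) = -2 + 1/5 = -2 + ⅕ = -9/5)
k(-7, 5)*(2 + 22) = -9*(2 + 22)/5 = -9/5*24 = -216/5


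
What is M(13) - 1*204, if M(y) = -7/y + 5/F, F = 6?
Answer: -15889/78 ≈ -203.71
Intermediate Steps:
M(y) = 5/6 - 7/y (M(y) = -7/y + 5/6 = 5/6 - 7/y)
M(13) - 1*204 = (5/6 - 7/13) - 1*204 = (5/6 - 7*1/13) - 204 = (5/6 - 7/13) - 204 = 23/78 - 204 = -15889/78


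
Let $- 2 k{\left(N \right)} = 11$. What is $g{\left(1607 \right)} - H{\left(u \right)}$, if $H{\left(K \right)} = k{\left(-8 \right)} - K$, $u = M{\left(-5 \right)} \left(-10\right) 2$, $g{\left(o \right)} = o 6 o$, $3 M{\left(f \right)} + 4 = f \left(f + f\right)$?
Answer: $\frac{92966357}{6} \approx 1.5494 \cdot 10^{7}$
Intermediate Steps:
$k{\left(N \right)} = - \frac{11}{2}$ ($k{\left(N \right)} = \left(- \frac{1}{2}\right) 11 = - \frac{11}{2}$)
$M{\left(f \right)} = - \frac{4}{3} + \frac{2 f^{2}}{3}$ ($M{\left(f \right)} = - \frac{4}{3} + \frac{f \left(f + f\right)}{3} = - \frac{4}{3} + \frac{f 2 f}{3} = - \frac{4}{3} + \frac{2 f^{2}}{3}$)
$g{\left(o \right)} = 6 o^{2}$ ($g{\left(o \right)} = 6 o o = 6 o^{2}$)
$u = - \frac{920}{3}$ ($u = \left(- \frac{4}{3} + \frac{2 \left(-5\right)^{2}}{3}\right) \left(-10\right) 2 = \left(- \frac{4}{3} + \frac{2}{3} \cdot 25\right) \left(-10\right) 2 = \left(- \frac{4}{3} + \frac{50}{3}\right) \left(-10\right) 2 = \frac{46}{3} \left(-10\right) 2 = \left(- \frac{460}{3}\right) 2 = - \frac{920}{3} \approx -306.67$)
$H{\left(K \right)} = - \frac{11}{2} - K$
$g{\left(1607 \right)} - H{\left(u \right)} = 6 \cdot 1607^{2} - \left(- \frac{11}{2} - - \frac{920}{3}\right) = 6 \cdot 2582449 - \left(- \frac{11}{2} + \frac{920}{3}\right) = 15494694 - \frac{1807}{6} = \frac{92966357}{6}$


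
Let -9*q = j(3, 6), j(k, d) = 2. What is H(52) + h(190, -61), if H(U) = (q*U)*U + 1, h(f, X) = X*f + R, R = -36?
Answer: -110033/9 ≈ -12226.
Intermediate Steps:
h(f, X) = -36 + X*f (h(f, X) = X*f - 36 = -36 + X*f)
q = -2/9 (q = -⅑*2 = -2/9 ≈ -0.22222)
H(U) = 1 - 2*U²/9 (H(U) = (-2*U/9)*U + 1 = -2*U²/9 + 1 = 1 - 2*U²/9)
H(52) + h(190, -61) = (1 - 2/9*52²) + (-36 - 61*190) = (1 - 2/9*2704) + (-36 - 11590) = (1 - 5408/9) - 11626 = -5399/9 - 11626 = -110033/9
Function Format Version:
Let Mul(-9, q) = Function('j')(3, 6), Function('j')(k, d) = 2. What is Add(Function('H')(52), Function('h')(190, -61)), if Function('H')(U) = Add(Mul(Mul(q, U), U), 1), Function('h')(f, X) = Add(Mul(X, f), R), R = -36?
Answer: Rational(-110033, 9) ≈ -12226.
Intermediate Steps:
Function('h')(f, X) = Add(-36, Mul(X, f)) (Function('h')(f, X) = Add(Mul(X, f), -36) = Add(-36, Mul(X, f)))
q = Rational(-2, 9) (q = Mul(Rational(-1, 9), 2) = Rational(-2, 9) ≈ -0.22222)
Function('H')(U) = Add(1, Mul(Rational(-2, 9), Pow(U, 2))) (Function('H')(U) = Add(Mul(Mul(Rational(-2, 9), U), U), 1) = Add(Mul(Rational(-2, 9), Pow(U, 2)), 1) = Add(1, Mul(Rational(-2, 9), Pow(U, 2))))
Add(Function('H')(52), Function('h')(190, -61)) = Add(Add(1, Mul(Rational(-2, 9), Pow(52, 2))), Add(-36, Mul(-61, 190))) = Add(Add(1, Mul(Rational(-2, 9), 2704)), Add(-36, -11590)) = Add(Add(1, Rational(-5408, 9)), -11626) = Add(Rational(-5399, 9), -11626) = Rational(-110033, 9)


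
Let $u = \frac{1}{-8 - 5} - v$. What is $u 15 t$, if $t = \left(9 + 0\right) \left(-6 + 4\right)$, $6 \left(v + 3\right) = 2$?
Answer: $- \frac{9090}{13} \approx -699.23$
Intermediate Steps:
$v = - \frac{8}{3}$ ($v = -3 + \frac{1}{6} \cdot 2 = -3 + \frac{1}{3} = - \frac{8}{3} \approx -2.6667$)
$t = -18$ ($t = 9 \left(-2\right) = -18$)
$u = \frac{101}{39}$ ($u = \frac{1}{-8 - 5} - - \frac{8}{3} = \frac{1}{-13} + \frac{8}{3} = - \frac{1}{13} + \frac{8}{3} = \frac{101}{39} \approx 2.5897$)
$u 15 t = \frac{101}{39} \cdot 15 \left(-18\right) = \frac{505}{13} \left(-18\right) = - \frac{9090}{13}$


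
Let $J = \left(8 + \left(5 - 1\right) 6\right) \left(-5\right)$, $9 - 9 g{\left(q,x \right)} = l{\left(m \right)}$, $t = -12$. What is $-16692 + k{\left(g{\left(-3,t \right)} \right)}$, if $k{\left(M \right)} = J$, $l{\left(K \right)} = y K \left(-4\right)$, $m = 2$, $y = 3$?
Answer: $-16852$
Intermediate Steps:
$l{\left(K \right)} = - 12 K$ ($l{\left(K \right)} = 3 K \left(-4\right) = - 12 K$)
$g{\left(q,x \right)} = \frac{11}{3}$ ($g{\left(q,x \right)} = 1 - \frac{\left(-12\right) 2}{9} = 1 - - \frac{8}{3} = 1 + \frac{8}{3} = \frac{11}{3}$)
$J = -160$ ($J = \left(8 + 4 \cdot 6\right) \left(-5\right) = \left(8 + 24\right) \left(-5\right) = 32 \left(-5\right) = -160$)
$k{\left(M \right)} = -160$
$-16692 + k{\left(g{\left(-3,t \right)} \right)} = -16692 - 160 = -16852$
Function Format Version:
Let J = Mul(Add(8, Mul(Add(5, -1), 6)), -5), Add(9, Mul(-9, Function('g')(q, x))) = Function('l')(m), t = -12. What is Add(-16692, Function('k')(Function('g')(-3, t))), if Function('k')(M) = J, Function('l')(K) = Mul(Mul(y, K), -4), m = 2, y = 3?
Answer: -16852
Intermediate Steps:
Function('l')(K) = Mul(-12, K) (Function('l')(K) = Mul(Mul(3, K), -4) = Mul(-12, K))
Function('g')(q, x) = Rational(11, 3) (Function('g')(q, x) = Add(1, Mul(Rational(-1, 9), Mul(-12, 2))) = Add(1, Mul(Rational(-1, 9), -24)) = Add(1, Rational(8, 3)) = Rational(11, 3))
J = -160 (J = Mul(Add(8, Mul(4, 6)), -5) = Mul(Add(8, 24), -5) = Mul(32, -5) = -160)
Function('k')(M) = -160
Add(-16692, Function('k')(Function('g')(-3, t))) = Add(-16692, -160) = -16852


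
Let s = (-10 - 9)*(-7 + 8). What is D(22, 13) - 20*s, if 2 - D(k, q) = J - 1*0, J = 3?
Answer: 379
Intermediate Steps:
s = -19 (s = -19*1 = -19)
D(k, q) = -1 (D(k, q) = 2 - (3 - 1*0) = 2 - (3 + 0) = 2 - 1*3 = 2 - 3 = -1)
D(22, 13) - 20*s = -1 - 20*(-19) = -1 - 1*(-380) = -1 + 380 = 379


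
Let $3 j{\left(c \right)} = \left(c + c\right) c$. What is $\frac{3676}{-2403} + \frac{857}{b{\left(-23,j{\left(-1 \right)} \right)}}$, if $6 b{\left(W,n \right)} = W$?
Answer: $- \frac{12440774}{55269} \approx -225.09$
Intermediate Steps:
$j{\left(c \right)} = \frac{2 c^{2}}{3}$ ($j{\left(c \right)} = \frac{\left(c + c\right) c}{3} = \frac{2 c c}{3} = \frac{2 c^{2}}{3}$)
$b{\left(W,n \right)} = \frac{W}{6}$
$\frac{3676}{-2403} + \frac{857}{b{\left(-23,j{\left(-1 \right)} \right)}} = \frac{3676}{-2403} + \frac{857}{\frac{1}{6} \left(-23\right)} = 3676 \left(- \frac{1}{2403}\right) + \frac{857}{- \frac{23}{6}} = - \frac{3676}{2403} + 857 \left(- \frac{6}{23}\right) = - \frac{3676}{2403} - \frac{5142}{23} = - \frac{12440774}{55269}$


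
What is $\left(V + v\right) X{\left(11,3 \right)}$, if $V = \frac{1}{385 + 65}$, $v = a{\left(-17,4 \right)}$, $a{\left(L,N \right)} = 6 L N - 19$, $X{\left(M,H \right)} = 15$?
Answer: $- \frac{192149}{30} \approx -6405.0$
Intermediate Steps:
$a{\left(L,N \right)} = -19 + 6 L N$ ($a{\left(L,N \right)} = 6 L N - 19 = -19 + 6 L N$)
$v = -427$ ($v = -19 + 6 \left(-17\right) 4 = -19 - 408 = -427$)
$V = \frac{1}{450} \approx 0.0022222$
$\left(V + v\right) X{\left(11,3 \right)} = \left(\frac{1}{450} - 427\right) 15 = \left(- \frac{192149}{450}\right) 15 = - \frac{192149}{30}$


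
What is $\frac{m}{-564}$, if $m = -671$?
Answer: $\frac{671}{564} \approx 1.1897$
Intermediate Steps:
$\frac{m}{-564} = - \frac{671}{-564} = \left(-671\right) \left(- \frac{1}{564}\right) = \frac{671}{564}$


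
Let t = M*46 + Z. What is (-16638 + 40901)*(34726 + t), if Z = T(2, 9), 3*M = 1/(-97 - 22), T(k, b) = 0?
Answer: 300791710768/357 ≈ 8.4255e+8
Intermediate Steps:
M = -1/357 (M = 1/(3*(-97 - 22)) = (⅓)/(-119) = (⅓)*(-1/119) = -1/357 ≈ -0.0028011)
Z = 0
t = -46/357 (t = -1/357*46 + 0 = -46/357 + 0 = -46/357 ≈ -0.12885)
(-16638 + 40901)*(34726 + t) = (-16638 + 40901)*(34726 - 46/357) = 24263*(12397136/357) = 300791710768/357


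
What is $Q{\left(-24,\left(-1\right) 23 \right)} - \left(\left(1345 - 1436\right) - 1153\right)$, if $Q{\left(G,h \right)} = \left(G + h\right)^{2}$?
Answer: $3453$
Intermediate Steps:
$Q{\left(-24,\left(-1\right) 23 \right)} - \left(\left(1345 - 1436\right) - 1153\right) = \left(-24 - 23\right)^{2} - \left(\left(1345 - 1436\right) - 1153\right) = \left(-24 - 23\right)^{2} - \left(-91 - 1153\right) = \left(-47\right)^{2} - -1244 = 2209 + 1244 = 3453$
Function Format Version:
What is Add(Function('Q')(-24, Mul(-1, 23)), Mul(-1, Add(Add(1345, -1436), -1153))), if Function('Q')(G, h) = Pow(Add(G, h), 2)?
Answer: 3453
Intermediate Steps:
Add(Function('Q')(-24, Mul(-1, 23)), Mul(-1, Add(Add(1345, -1436), -1153))) = Add(Pow(Add(-24, Mul(-1, 23)), 2), Mul(-1, Add(Add(1345, -1436), -1153))) = Add(Pow(Add(-24, -23), 2), Mul(-1, Add(-91, -1153))) = Add(Pow(-47, 2), Mul(-1, -1244)) = Add(2209, 1244) = 3453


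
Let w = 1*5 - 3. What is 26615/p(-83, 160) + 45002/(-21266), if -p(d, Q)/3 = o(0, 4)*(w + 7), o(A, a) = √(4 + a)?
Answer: -22501/10633 - 26615*√2/108 ≈ -350.63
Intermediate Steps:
w = 2 (w = 5 - 3 = 2)
p(d, Q) = -54*√2 (p(d, Q) = -3*√(4 + 4)*(2 + 7) = -3*√8*9 = -3*2*√2*9 = -54*√2)
26615/p(-83, 160) + 45002/(-21266) = 26615/((-54*√2)) + 45002/(-21266) = 26615*(-√2/108) + 45002*(-1/21266) = -26615*√2/108 - 22501/10633 = -22501/10633 - 26615*√2/108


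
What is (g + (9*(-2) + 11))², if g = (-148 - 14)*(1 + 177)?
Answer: 831918649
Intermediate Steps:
g = -28836 (g = -162*178 = -28836)
(g + (9*(-2) + 11))² = (-28836 + (9*(-2) + 11))² = (-28836 + (-18 + 11))² = (-28836 - 7)² = (-28843)² = 831918649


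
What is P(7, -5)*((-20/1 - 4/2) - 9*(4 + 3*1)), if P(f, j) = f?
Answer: -595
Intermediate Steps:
P(7, -5)*((-20/1 - 4/2) - 9*(4 + 3*1)) = 7*((-20/1 - 4/2) - 9*(4 + 3*1)) = 7*((-20*1 - 4*1/2) - 9*(4 + 3)) = 7*((-20 - 2) - 9*7) = 7*(-22 - 63) = 7*(-85) = -595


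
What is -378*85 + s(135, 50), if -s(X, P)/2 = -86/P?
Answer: -803164/25 ≈ -32127.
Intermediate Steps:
s(X, P) = 172/P (s(X, P) = -(-172)/P = 172/P)
-378*85 + s(135, 50) = -378*85 + 172/50 = -32130 + 172*(1/50) = -32130 + 86/25 = -803164/25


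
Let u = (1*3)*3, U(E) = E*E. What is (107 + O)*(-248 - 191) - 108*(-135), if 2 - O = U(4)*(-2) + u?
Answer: -43368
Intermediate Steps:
U(E) = E²
u = 9 (u = 3*3 = 9)
O = 25 (O = 2 - (4²*(-2) + 9) = 2 - (16*(-2) + 9) = 2 - (-32 + 9) = 2 - 1*(-23) = 2 + 23 = 25)
(107 + O)*(-248 - 191) - 108*(-135) = (107 + 25)*(-248 - 191) - 108*(-135) = 132*(-439) + 14580 = -57948 + 14580 = -43368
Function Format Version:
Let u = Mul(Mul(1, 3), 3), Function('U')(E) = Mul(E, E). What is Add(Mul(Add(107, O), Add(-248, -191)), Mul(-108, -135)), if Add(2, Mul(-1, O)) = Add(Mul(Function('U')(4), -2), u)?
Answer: -43368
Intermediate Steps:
Function('U')(E) = Pow(E, 2)
u = 9 (u = Mul(3, 3) = 9)
O = 25 (O = Add(2, Mul(-1, Add(Mul(Pow(4, 2), -2), 9))) = Add(2, Mul(-1, Add(Mul(16, -2), 9))) = Add(2, Mul(-1, Add(-32, 9))) = Add(2, Mul(-1, -23)) = Add(2, 23) = 25)
Add(Mul(Add(107, O), Add(-248, -191)), Mul(-108, -135)) = Add(Mul(Add(107, 25), Add(-248, -191)), Mul(-108, -135)) = Add(Mul(132, -439), 14580) = Add(-57948, 14580) = -43368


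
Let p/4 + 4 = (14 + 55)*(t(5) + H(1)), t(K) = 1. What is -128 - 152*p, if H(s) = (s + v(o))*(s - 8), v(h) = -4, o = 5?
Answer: -920640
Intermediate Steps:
H(s) = (-8 + s)*(-4 + s) (H(s) = (s - 4)*(s - 8) = (-4 + s)*(-8 + s) = (-8 + s)*(-4 + s))
p = 6056 (p = -16 + 4*((14 + 55)*(1 + (32 + 1**2 - 12*1))) = -16 + 4*(69*(1 + (32 + 1 - 12))) = -16 + 4*(69*(1 + 21)) = -16 + 4*(69*22) = -16 + 4*1518 = -16 + 6072 = 6056)
-128 - 152*p = -128 - 152*6056 = -128 - 920512 = -920640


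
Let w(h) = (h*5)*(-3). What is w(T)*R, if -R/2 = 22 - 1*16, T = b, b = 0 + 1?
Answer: 180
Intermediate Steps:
b = 1
T = 1
w(h) = -15*h (w(h) = (5*h)*(-3) = -15*h)
R = -12 (R = -2*(22 - 1*16) = -2*(22 - 16) = -2*6 = -12)
w(T)*R = -15*1*(-12) = -15*(-12) = 180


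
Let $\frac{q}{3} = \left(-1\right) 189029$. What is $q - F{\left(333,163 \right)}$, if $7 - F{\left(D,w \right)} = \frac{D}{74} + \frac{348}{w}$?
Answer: $- \frac{184870481}{326} \approx -5.6709 \cdot 10^{5}$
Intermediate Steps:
$q = -567087$ ($q = 3 \left(\left(-1\right) 189029\right) = 3 \left(-189029\right) = -567087$)
$F{\left(D,w \right)} = 7 - \frac{348}{w} - \frac{D}{74}$ ($F{\left(D,w \right)} = 7 - \left(\frac{D}{74} + \frac{348}{w}\right) = 7 - \left(\frac{348}{w} + \frac{D}{74}\right) = 7 - \frac{348}{w} - \frac{D}{74}$)
$q - F{\left(333,163 \right)} = -567087 - \left(7 - \frac{348}{163} - \frac{9}{2}\right) = -567087 - \frac{119}{326} = - \frac{184870481}{326}$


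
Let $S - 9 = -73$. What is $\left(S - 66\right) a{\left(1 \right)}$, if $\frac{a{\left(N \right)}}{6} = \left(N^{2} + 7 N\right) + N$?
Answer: $-7020$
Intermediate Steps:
$S = -64$ ($S = 9 - 73 = -64$)
$a{\left(N \right)} = 6 N^{2} + 48 N$ ($a{\left(N \right)} = 6 \left(\left(N^{2} + 7 N\right) + N\right) = 6 \left(N^{2} + 8 N\right) = 6 N^{2} + 48 N$)
$\left(S - 66\right) a{\left(1 \right)} = \left(-64 - 66\right) 6 \cdot 1 \left(8 + 1\right) = - 130 \cdot 6 \cdot 1 \cdot 9 = \left(-130\right) 54 = -7020$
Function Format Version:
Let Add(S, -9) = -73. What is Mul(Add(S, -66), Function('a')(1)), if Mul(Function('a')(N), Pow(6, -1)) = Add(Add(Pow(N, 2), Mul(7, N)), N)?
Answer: -7020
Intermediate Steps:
S = -64 (S = Add(9, -73) = -64)
Function('a')(N) = Add(Mul(6, Pow(N, 2)), Mul(48, N)) (Function('a')(N) = Mul(6, Add(Add(Pow(N, 2), Mul(7, N)), N)) = Mul(6, Add(Pow(N, 2), Mul(8, N))) = Add(Mul(6, Pow(N, 2)), Mul(48, N)))
Mul(Add(S, -66), Function('a')(1)) = Mul(Add(-64, -66), Mul(6, 1, Add(8, 1))) = Mul(-130, Mul(6, 1, 9)) = Mul(-130, 54) = -7020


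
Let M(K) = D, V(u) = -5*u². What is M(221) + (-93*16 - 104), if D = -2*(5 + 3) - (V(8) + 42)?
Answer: -1330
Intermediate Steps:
D = 262 (D = -2*(5 + 3) - (-5*8² + 42) = -2*8 - (-5*64 + 42) = -16 - (-320 + 42) = -16 - 1*(-278) = -16 + 278 = 262)
M(K) = 262
M(221) + (-93*16 - 104) = 262 + (-93*16 - 104) = 262 + (-1488 - 104) = 262 - 1592 = -1330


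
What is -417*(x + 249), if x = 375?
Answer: -260208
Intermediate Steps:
-417*(x + 249) = -417*(375 + 249) = -417*624 = -260208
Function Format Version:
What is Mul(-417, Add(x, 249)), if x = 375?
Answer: -260208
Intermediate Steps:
Mul(-417, Add(x, 249)) = Mul(-417, Add(375, 249)) = Mul(-417, 624) = -260208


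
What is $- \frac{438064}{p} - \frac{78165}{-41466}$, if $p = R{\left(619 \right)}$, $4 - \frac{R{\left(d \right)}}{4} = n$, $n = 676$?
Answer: $\frac{191404889}{1161048} \approx 164.86$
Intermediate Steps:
$R{\left(d \right)} = -2688$ ($R{\left(d \right)} = 16 - 2704 = -2688$)
$p = -2688$
$- \frac{438064}{p} - \frac{78165}{-41466} = - \frac{438064}{-2688} - \frac{78165}{-41466} = \left(-438064\right) \left(- \frac{1}{2688}\right) - - \frac{26055}{13822} = \frac{27379}{168} + \frac{26055}{13822} = \frac{191404889}{1161048}$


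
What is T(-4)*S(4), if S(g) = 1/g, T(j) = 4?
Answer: 1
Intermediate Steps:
T(-4)*S(4) = 4/4 = 4*(¼) = 1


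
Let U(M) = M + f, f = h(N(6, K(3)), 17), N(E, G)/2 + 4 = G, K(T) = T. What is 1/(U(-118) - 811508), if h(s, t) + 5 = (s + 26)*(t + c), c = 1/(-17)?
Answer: -17/13790815 ≈ -1.2327e-6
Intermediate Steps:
c = -1/17 ≈ -0.058824
N(E, G) = -8 + 2*G
h(s, t) = -5 + (26 + s)*(-1/17 + t) (h(s, t) = -5 + (s + 26)*(t - 1/17) = -5 + (26 + s)*(-1/17 + t))
f = 6827/17 (f = -111/17 + 26*17 - (-8 + 2*3)/17 + (-8 + 2*3)*17 = -111/17 + 442 - (-8 + 6)/17 + (-8 + 6)*17 = -111/17 + 442 - 1/17*(-2) - 2*17 = -111/17 + 442 + 2/17 - 34 = 6827/17 ≈ 401.59)
U(M) = 6827/17 + M (U(M) = M + 6827/17 = 6827/17 + M)
1/(U(-118) - 811508) = 1/((6827/17 - 118) - 811508) = 1/(4821/17 - 811508) = 1/(-13790815/17) = -17/13790815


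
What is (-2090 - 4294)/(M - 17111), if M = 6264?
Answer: 6384/10847 ≈ 0.58855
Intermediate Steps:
(-2090 - 4294)/(M - 17111) = (-2090 - 4294)/(6264 - 17111) = -6384/(-10847) = -6384*(-1/10847) = 6384/10847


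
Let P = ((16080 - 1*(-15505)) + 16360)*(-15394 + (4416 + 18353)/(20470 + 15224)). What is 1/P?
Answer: -35694/26343412229315 ≈ -1.3549e-9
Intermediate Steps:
P = -26343412229315/35694 (P = ((16080 + 15505) + 16360)*(-15394 + 22769/35694) = (31585 + 16360)*(-15394 + 22769*(1/35694)) = 47945*(-15394 + 22769/35694) = 47945*(-549450667/35694) = -26343412229315/35694 ≈ -7.3803e+8)
1/P = 1/(-26343412229315/35694) = -35694/26343412229315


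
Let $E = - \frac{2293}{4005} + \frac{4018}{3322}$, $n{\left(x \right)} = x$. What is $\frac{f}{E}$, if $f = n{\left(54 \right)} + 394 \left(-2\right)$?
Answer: $- \frac{2441395935}{2118686} \approx -1152.3$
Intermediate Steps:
$f = -734$ ($f = 54 + 394 \left(-2\right) = 54 - 788 = -734$)
$E = \frac{4237372}{6652305}$ ($E = \left(-2293\right) \frac{1}{4005} + 4018 \cdot \frac{1}{3322} = - \frac{2293}{4005} + \frac{2009}{1661} = \frac{4237372}{6652305} \approx 0.63698$)
$\frac{f}{E} = - \frac{734}{\frac{4237372}{6652305}} = \left(-734\right) \frac{6652305}{4237372} = - \frac{2441395935}{2118686}$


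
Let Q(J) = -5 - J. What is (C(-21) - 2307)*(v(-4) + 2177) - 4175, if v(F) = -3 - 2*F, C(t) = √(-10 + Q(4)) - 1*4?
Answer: -5046777 + 2182*I*√19 ≈ -5.0468e+6 + 9511.1*I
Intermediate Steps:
C(t) = -4 + I*√19 (C(t) = √(-10 + (-5 - 1*4)) - 1*4 = √(-10 + (-5 - 4)) - 4 = √(-10 - 9) - 4 = √(-19) - 4 = I*√19 - 4 = -4 + I*√19)
(C(-21) - 2307)*(v(-4) + 2177) - 4175 = ((-4 + I*√19) - 2307)*((-3 - 2*(-4)) + 2177) - 4175 = (-2311 + I*√19)*((-3 + 8) + 2177) - 4175 = (-2311 + I*√19)*(5 + 2177) - 4175 = (-2311 + I*√19)*2182 - 4175 = (-5042602 + 2182*I*√19) - 4175 = -5046777 + 2182*I*√19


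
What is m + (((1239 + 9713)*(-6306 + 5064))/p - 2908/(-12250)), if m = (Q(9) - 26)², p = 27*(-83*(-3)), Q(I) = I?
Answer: -2644602829/1525125 ≈ -1734.0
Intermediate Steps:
p = 6723 (p = 27*249 = 6723)
m = 289 (m = (9 - 26)² = (-17)² = 289)
m + (((1239 + 9713)*(-6306 + 5064))/p - 2908/(-12250)) = 289 + (((1239 + 9713)*(-6306 + 5064))/6723 - 2908/(-12250)) = 289 + ((10952*(-1242))*(1/6723) - 2908*(-1/12250)) = 289 + (-13602384*1/6723 + 1454/6125) = 289 + (-503792/249 + 1454/6125) = 289 - 3085363954/1525125 = -2644602829/1525125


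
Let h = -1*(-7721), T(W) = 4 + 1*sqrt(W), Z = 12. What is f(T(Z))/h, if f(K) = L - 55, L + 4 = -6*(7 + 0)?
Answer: -101/7721 ≈ -0.013081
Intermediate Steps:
L = -46 (L = -4 - 6*(7 + 0) = -4 - 6*7 = -4 - 42 = -46)
T(W) = 4 + sqrt(W)
f(K) = -101 (f(K) = -46 - 55 = -101)
h = 7721
f(T(Z))/h = -101/7721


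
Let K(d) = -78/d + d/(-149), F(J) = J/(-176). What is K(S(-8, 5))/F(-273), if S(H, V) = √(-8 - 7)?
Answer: 680944*I*√15/203385 ≈ 12.967*I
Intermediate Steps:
F(J) = -J/176 (F(J) = J*(-1/176) = -J/176)
S(H, V) = I*√15 (S(H, V) = √(-15) = I*√15)
K(d) = -78/d - d/149 (K(d) = -78/d + d*(-1/149) = -78/d - d/149)
K(S(-8, 5))/F(-273) = (-78*(-I*√15/15) - I*√15/149)/((-1/176*(-273))) = (-(-26)*I*√15/5 - I*√15/149)/(273/176) = (26*I*√15/5 - I*√15/149)*(176/273) = (3869*I*√15/745)*(176/273) = 680944*I*√15/203385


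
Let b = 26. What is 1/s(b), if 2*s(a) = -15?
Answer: -2/15 ≈ -0.13333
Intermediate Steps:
s(a) = -15/2 (s(a) = (½)*(-15) = -15/2)
1/s(b) = 1/(-15/2) = -2/15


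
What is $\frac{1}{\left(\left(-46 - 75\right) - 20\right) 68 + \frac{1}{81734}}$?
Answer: $- \frac{81734}{783665591} \approx -0.0001043$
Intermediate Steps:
$\frac{1}{\left(\left(-46 - 75\right) - 20\right) 68 + \frac{1}{81734}} = \frac{1}{\left(-121 - 20\right) 68 + \frac{1}{81734}} = \frac{1}{\left(-141\right) 68 + \frac{1}{81734}} = \frac{1}{-9588 + \frac{1}{81734}} = \frac{1}{- \frac{783665591}{81734}} = - \frac{81734}{783665591}$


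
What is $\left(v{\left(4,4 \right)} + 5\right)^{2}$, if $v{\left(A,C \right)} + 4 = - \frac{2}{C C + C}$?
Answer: $\frac{81}{100} \approx 0.81$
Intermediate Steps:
$v{\left(A,C \right)} = -4 - \frac{2}{C + C^{2}}$ ($v{\left(A,C \right)} = -4 - \frac{2}{C C + C} = -4 - \frac{2}{C^{2} + C} = -4 - \frac{2}{C + C^{2}}$)
$\left(v{\left(4,4 \right)} + 5\right)^{2} = \left(\frac{2 \left(-1 - 8 - 2 \cdot 4^{2}\right)}{4 \left(1 + 4\right)} + 5\right)^{2} = \left(2 \cdot \frac{1}{4} \cdot \frac{1}{5} \left(-1 - 8 - 32\right) + 5\right)^{2} = \left(2 \cdot \frac{1}{4} \cdot \frac{1}{5} \left(-41\right) + 5\right)^{2} = \left(- \frac{41}{10} + 5\right)^{2} = \left(\frac{9}{10}\right)^{2} = \frac{81}{100}$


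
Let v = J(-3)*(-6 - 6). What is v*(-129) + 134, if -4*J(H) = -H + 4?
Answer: -2575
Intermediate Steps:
J(H) = -1 + H/4 (J(H) = -(-H + 4)/4 = -(4 - H)/4 = -1 + H/4)
v = 21 (v = (-1 + (¼)*(-3))*(-6 - 6) = (-1 - ¾)*(-12) = -7/4*(-12) = 21)
v*(-129) + 134 = 21*(-129) + 134 = -2709 + 134 = -2575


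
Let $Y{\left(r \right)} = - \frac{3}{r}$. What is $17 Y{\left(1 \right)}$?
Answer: $-51$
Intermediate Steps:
$17 Y{\left(1 \right)} = 17 \left(- \frac{3}{1}\right) = 17 \left(\left(-3\right) 1\right) = 17 \left(-3\right) = -51$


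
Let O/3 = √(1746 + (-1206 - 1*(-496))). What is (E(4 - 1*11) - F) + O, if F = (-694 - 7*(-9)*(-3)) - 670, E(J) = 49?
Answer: 1602 + 6*√259 ≈ 1698.6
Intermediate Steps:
F = -1553 (F = (-694 + 63*(-3)) - 670 = (-694 - 189) - 670 = -883 - 670 = -1553)
O = 6*√259 (O = 3*√(1746 + (-1206 - 1*(-496))) = 3*√(1746 + (-1206 + 496)) = 3*√(1746 - 710) = 3*√1036 = 3*(2*√259) = 6*√259 ≈ 96.561)
(E(4 - 1*11) - F) + O = (49 - 1*(-1553)) + 6*√259 = (49 + 1553) + 6*√259 = 1602 + 6*√259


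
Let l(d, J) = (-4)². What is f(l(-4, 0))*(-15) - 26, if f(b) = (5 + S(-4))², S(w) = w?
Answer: -41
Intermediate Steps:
l(d, J) = 16
f(b) = 1 (f(b) = (5 - 4)² = 1² = 1)
f(l(-4, 0))*(-15) - 26 = 1*(-15) - 26 = -15 - 26 = -41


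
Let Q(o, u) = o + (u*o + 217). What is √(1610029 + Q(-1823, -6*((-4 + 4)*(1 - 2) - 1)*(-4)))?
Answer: 15*√7343 ≈ 1285.4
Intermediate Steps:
Q(o, u) = 217 + o + o*u (Q(o, u) = o + (o*u + 217) = o + (217 + o*u) = 217 + o + o*u)
√(1610029 + Q(-1823, -6*((-4 + 4)*(1 - 2) - 1)*(-4))) = √(1610029 + (217 - 1823 - 1823*(-6*((-4 + 4)*(1 - 2) - 1))*(-4))) = √(1610029 + (217 - 1823 - 1823*(-6*(0*(-1) - 1))*(-4))) = √(1610029 + (217 - 1823 - 1823*(-6*(0 - 1))*(-4))) = √(1610029 + (217 - 1823 - 1823*(-6*(-1))*(-4))) = √(1610029 + (217 - 1823 - 10938*(-4))) = √(1610029 + (217 - 1823 - 1823*(-24))) = √(1610029 + (217 - 1823 + 43752)) = √(1610029 + 42146) = √1652175 = 15*√7343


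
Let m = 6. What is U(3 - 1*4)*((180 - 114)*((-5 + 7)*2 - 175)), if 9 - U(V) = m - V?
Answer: -22572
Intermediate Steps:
U(V) = 3 + V (U(V) = 9 - (6 - V) = 9 + (-6 + V) = 3 + V)
U(3 - 1*4)*((180 - 114)*((-5 + 7)*2 - 175)) = (3 + (3 - 1*4))*((180 - 114)*((-5 + 7)*2 - 175)) = (3 + (3 - 4))*(66*(2*2 - 175)) = (3 - 1)*(66*(4 - 175)) = 2*(66*(-171)) = 2*(-11286) = -22572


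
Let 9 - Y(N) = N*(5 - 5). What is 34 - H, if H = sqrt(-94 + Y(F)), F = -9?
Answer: 34 - I*sqrt(85) ≈ 34.0 - 9.2195*I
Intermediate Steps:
Y(N) = 9 (Y(N) = 9 - N*(5 - 5) = 9 - N*0 = 9 - 1*0 = 9 + 0 = 9)
H = I*sqrt(85) (H = sqrt(-94 + 9) = sqrt(-85) = I*sqrt(85) ≈ 9.2195*I)
34 - H = 34 - I*sqrt(85)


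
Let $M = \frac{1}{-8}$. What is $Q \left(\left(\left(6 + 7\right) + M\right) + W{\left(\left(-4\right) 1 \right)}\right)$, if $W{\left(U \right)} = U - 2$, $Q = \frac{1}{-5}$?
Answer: $- \frac{11}{8} \approx -1.375$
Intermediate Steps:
$Q = - \frac{1}{5} \approx -0.2$
$M = - \frac{1}{8} \approx -0.125$
$W{\left(U \right)} = -2 + U$ ($W{\left(U \right)} = U - 2 = -2 + U$)
$Q \left(\left(\left(6 + 7\right) + M\right) + W{\left(\left(-4\right) 1 \right)}\right) = - \frac{\left(\left(6 + 7\right) - \frac{1}{8}\right) - 6}{5} = - \frac{\left(13 - \frac{1}{8}\right) - 6}{5} = - \frac{\frac{103}{8} - 6}{5} = \left(- \frac{1}{5}\right) \frac{55}{8} = - \frac{11}{8}$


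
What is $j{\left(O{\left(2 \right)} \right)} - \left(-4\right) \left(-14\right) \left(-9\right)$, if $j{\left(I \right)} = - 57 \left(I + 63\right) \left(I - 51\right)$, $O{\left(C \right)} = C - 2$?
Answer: $183645$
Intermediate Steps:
$O{\left(C \right)} = -2 + C$
$j{\left(I \right)} = \left(-3591 - 57 I\right) \left(-51 + I\right)$ ($j{\left(I \right)} = - 57 \left(63 + I\right) \left(-51 + I\right) = \left(-3591 - 57 I\right) \left(-51 + I\right)$)
$j{\left(O{\left(2 \right)} \right)} - \left(-4\right) \left(-14\right) \left(-9\right) = \left(183141 - 684 \left(-2 + 2\right) - 57 \left(-2 + 2\right)^{2}\right) - \left(-4\right) \left(-14\right) \left(-9\right) = \left(183141 - 0 - 57 \cdot 0^{2}\right) - 56 \left(-9\right) = \left(183141 + 0 - 0\right) - -504 = \left(183141 + 0 + 0\right) + 504 = 183141 + 504 = 183645$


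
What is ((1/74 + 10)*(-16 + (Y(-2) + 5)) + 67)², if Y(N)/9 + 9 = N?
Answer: 1465052176/1369 ≈ 1.0702e+6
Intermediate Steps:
Y(N) = -81 + 9*N
((1/74 + 10)*(-16 + (Y(-2) + 5)) + 67)² = ((1/74 + 10)*(-16 + ((-81 + 9*(-2)) + 5)) + 67)² = ((1/74 + 10)*(-16 + ((-81 - 18) + 5)) + 67)² = (741*(-16 + (-99 + 5))/74 + 67)² = (741*(-16 - 94)/74 + 67)² = ((741/74)*(-110) + 67)² = (-40755/37 + 67)² = (-38276/37)² = 1465052176/1369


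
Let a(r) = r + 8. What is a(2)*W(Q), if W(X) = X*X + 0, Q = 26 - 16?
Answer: 1000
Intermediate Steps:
Q = 10
W(X) = X² (W(X) = X² + 0 = X²)
a(r) = 8 + r
a(2)*W(Q) = (8 + 2)*10² = 10*100 = 1000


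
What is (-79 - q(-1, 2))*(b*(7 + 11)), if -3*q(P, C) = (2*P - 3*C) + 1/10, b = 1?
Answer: -7347/5 ≈ -1469.4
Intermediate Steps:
q(P, C) = -1/30 + C - 2*P/3 (q(P, C) = -((2*P - 3*C) + 1/10)/3 = -((-3*C + 2*P) + 1/10)/3 = -(1/10 - 3*C + 2*P)/3 = -1/30 + C - 2*P/3)
(-79 - q(-1, 2))*(b*(7 + 11)) = (-79 - (-1/30 + 2 - 2/3*(-1)))*(1*(7 + 11)) = (-79 - (-1/30 + 2 + 2/3))*(1*18) = (-79 - 1*79/30)*18 = (-79 - 79/30)*18 = -2449/30*18 = -7347/5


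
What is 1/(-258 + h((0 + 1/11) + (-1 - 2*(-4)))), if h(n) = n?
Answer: -11/2760 ≈ -0.0039855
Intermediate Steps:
1/(-258 + h((0 + 1/11) + (-1 - 2*(-4)))) = 1/(-258 + ((0 + 1/11) + (-1 - 2*(-4)))) = 1/(-258 + ((0 + 1*(1/11)) + (-1 + 8))) = 1/(-258 + ((0 + 1/11) + 7)) = 1/(-258 + (1/11 + 7)) = 1/(-258 + 78/11) = 1/(-2760/11) = -11/2760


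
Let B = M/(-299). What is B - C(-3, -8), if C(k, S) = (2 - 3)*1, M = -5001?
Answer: 5300/299 ≈ 17.726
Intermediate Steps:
C(k, S) = -1 (C(k, S) = -1*1 = -1)
B = 5001/299 (B = -5001/(-299) = -5001*(-1/299) = 5001/299 ≈ 16.726)
B - C(-3, -8) = 5001/299 - 1*(-1) = 5001/299 + 1 = 5300/299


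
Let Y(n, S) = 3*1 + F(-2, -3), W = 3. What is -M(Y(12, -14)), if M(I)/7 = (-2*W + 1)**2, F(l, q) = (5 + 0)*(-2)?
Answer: -175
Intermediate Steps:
F(l, q) = -10 (F(l, q) = 5*(-2) = -10)
Y(n, S) = -7 (Y(n, S) = 3*1 - 10 = 3 - 10 = -7)
M(I) = 175 (M(I) = 7*(-2*3 + 1)**2 = 7*(-6 + 1)**2 = 7*(-5)**2 = 7*25 = 175)
-M(Y(12, -14)) = -1*175 = -175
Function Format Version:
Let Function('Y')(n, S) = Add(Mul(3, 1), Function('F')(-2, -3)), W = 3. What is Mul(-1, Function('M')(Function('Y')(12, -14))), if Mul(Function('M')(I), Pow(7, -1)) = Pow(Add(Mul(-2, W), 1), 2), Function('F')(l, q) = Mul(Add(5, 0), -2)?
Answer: -175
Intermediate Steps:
Function('F')(l, q) = -10 (Function('F')(l, q) = Mul(5, -2) = -10)
Function('Y')(n, S) = -7 (Function('Y')(n, S) = Add(Mul(3, 1), -10) = Add(3, -10) = -7)
Function('M')(I) = 175 (Function('M')(I) = Mul(7, Pow(Add(Mul(-2, 3), 1), 2)) = Mul(7, Pow(Add(-6, 1), 2)) = Mul(7, Pow(-5, 2)) = Mul(7, 25) = 175)
Mul(-1, Function('M')(Function('Y')(12, -14))) = Mul(-1, 175) = -175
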